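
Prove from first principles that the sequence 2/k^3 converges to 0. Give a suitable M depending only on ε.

M = (2/ε)^{1/3}

Suppose ε > 0. For k ≥ 1, |2/k^3 − 0| = 2/k^3.
2/k^3 < ε ⇔ k^3 > 2/ε ⇔ k > (2/ε)^{1/3}.
Take M = (2/ε)^{1/3}. Then k > M implies 2/k^3 < ε.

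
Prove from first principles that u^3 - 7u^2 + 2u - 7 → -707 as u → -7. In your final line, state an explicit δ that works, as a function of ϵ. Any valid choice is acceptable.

Fix ϵ > 0. We want δ > 0 such that 0 < |u + 7| < δ implies |(u^3 - 7u^2 + 2u - 7) + 707| < ϵ.
(u^3 - 7u^2 + 2u - 7) + 707 = u^3 - 7u^2 + 2u + 700 = (u + 7)(u^2 - 14u + 100).
So |(u^3 - 7u^2 + 2u - 7) + 707| = |u + 7|·|u^2 - 14u + 100|.
Assume first that |u + 7| < 2, so |u| < 9. Then |u^2 - 14u + 100| ≤ 9^2 + 14·9 + 100 = 307.
Hence |(u^3 - 7u^2 + 2u - 7) + 707| ≤ 307|u + 7| < ϵ provided |u + 7| < ϵ/307.
Choosing δ = min(2, ϵ/307) ensures both conditions, hence |(u^3 - 7u^2 + 2u - 7) + 707| < ϵ.

δ = min(2, ϵ/307)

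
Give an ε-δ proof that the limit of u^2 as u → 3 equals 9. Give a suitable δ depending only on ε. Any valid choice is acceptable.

Fix ε > 0. We seek δ > 0 with 0 < |u − 3| < δ ⇒ |u^2 − 9| < ε.
Factor: u^2 − 9 = (u − 3)(u + 3), so |u^2 − 9| = |u − 3|·|u + 3|.
Impose δ ≤ 1 so that |u| < 4; then |u + 3| ≤ 7.
Hence |u^2 − 9| ≤ 7|u − 3|, which is < ε once |u − 3| < ε/7.
Take δ = min(1, ε/7). If 0 < |u − 3| < δ then both bounds hold and |u^2 − 9| ≤ 7|u − 3| < 7·(ε/7) = ε.

δ = min(1, ε/7)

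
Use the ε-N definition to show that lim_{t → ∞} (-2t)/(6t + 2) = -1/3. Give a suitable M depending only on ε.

Let ε > 0 be given. We seek M > 0 such that t > M implies |(-2t)/(6t + 2) + 1/3| < ε.
(-2t)/(6t + 2) + 1/3 = (6(-2t) − (-2)(6t + 2)) / (6(6t + 2)) = 4/(6(6t + 2)).
For t > 0 we have 6t + 2 > 6t, so |(-2t)/(6t + 2) + 1/3| = 4/(6(6t + 2)) < 4/(6·6t) = (1/9)/t.
Thus |(-2t)/(6t + 2) + 1/3| < ε whenever t > (1/9)/ε.
Take M = (1/9)/ε. If t > M then |(-2t)/(6t + 2) + 1/3| < (1/9)/t < ε.

M = (1/9)/ε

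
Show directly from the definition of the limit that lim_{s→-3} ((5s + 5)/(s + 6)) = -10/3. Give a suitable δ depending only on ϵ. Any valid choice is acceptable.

δ = min(3/2, (9/50)ϵ)

Suppose ϵ > 0. We want δ > 0 with 0 < |s + 3| < δ ⇒ |(5s + 5)/(s + 6) + 10/3| < ϵ.
Combining over a common denominator, (5s + 5)/(s + 6) + 10/3 = [(5s + 5)·3 − (-10)·(s + 6)] / [3·(s + 6)] = 25(s + 3) / (3(s + 6)).
So |(5s + 5)/(s + 6) + 10/3| = 25|s + 3| / (3·|s + 6|).
Require δ ≤ 3/2, so |s + 6| ≥ |3| − |s + 3| > 3 − 3/2 = 3/2.
Hence |(5s + 5)/(s + 6) + 10/3| < 25|s + 3|/(3·(3/2)) = (50/9)|s + 3|, which is < ϵ once |s + 3| < (9/50)ϵ.
Take δ = min(3/2, (9/50)ϵ). Then 0 < |s + 3| < δ forces both bounds, so |(5s + 5)/(s + 6) + 10/3| < ϵ.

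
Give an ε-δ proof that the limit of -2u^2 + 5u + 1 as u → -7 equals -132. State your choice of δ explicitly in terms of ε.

δ = min(1, ε/35)

Suppose ε > 0. We want δ > 0 such that 0 < |u + 7| < δ implies |(-2u^2 + 5u + 1) + 132| < ε.
(-2u^2 + 5u + 1) + 132 = -2u^2 + 5u + 133 = (u + 7)(-2u + 19).
So |(-2u^2 + 5u + 1) + 132| = |u + 7|·|-2u + 19|.
Require δ ≤ 1. Then |u + 7| < 1 gives |u| < 8, and by the triangle inequality |-2u + 19| ≤ 2·8 + 19 = 35.
Hence |(-2u^2 + 5u + 1) + 132| ≤ 35|u + 7| < ε provided |u + 7| < ε/35.
Take δ = min(1, ε/35). Then 0 < |u + 7| < δ gives both |u + 7| < 1 and |u + 7| < ε/35, so |(-2u^2 + 5u + 1) + 132| < ε.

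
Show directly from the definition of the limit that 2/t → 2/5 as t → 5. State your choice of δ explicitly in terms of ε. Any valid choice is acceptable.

Suppose ε > 0. We seek δ > 0 such that 0 < |t − 5| < δ implies |2/t − (2/5)| < ε.
|2/t − (2/5)| = 2·|5 − t|/(5·|t|) = 2|t − 5|/(5|t|).
Restrict δ ≤ 5/2. Then |t − 5| < 5/2 gives |t| > 5/2, so 5|t| > 25/2.
Then |2/t − (2/5)| < 2|t − 5|/(25/2), which is < ε when |t − 5| < (25/4)ε.
Take δ = min(5/2, (25/4)ε). Then 0 < |t − 5| < δ gives both |t − 5| < 5/2 and |t − 5| < (25/4)ε, so |2/t − (2/5)| < ε.

δ = min(5/2, (25/4)ε)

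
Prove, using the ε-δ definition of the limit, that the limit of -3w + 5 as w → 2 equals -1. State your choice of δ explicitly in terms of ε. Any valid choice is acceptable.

δ = ε/3

Fix ε > 0. We need δ > 0 so that 0 < |w − 2| < δ implies |(-3w + 5) + 1| < ε.
|(-3w + 5) + 1| = |-3w + 6| = 3|w − 2|.
Thus it suffices that |w − 2| < ε/3.
Take δ = ε/3. If 0 < |w − 2| < δ then |(-3w + 5) + 1| = 3|w − 2| < 3·(ε/3) = ε.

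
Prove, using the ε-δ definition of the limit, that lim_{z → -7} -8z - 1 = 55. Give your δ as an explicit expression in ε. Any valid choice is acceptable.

δ = ε/8

Let ε > 0 be given. We need δ > 0 so that 0 < |z + 7| < δ implies |(-8z - 1) − 55| < ε.
Since (-8z - 1) − 55 = -8(z + 7), we have |(-8z - 1) − 55| = 8|z + 7|.
So 8|z + 7| < ε exactly when |z + 7| < ε/8.
Take δ = ε/8. If 0 < |z + 7| < δ then |(-8z - 1) − 55| = 8|z + 7| < 8·(ε/8) = ε.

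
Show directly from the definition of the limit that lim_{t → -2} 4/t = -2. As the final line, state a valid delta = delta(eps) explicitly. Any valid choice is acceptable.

delta = min(1, (1/2)eps)

Let eps > 0 be given. We seek delta > 0 such that 0 < |t + 2| < delta implies |4/t + 2| < eps.
|4/t + 2| = 4·|-2 − t|/(2·|t|) = 4|t + 2|/(2|t|).
Require delta ≤ 1 so that |t| > 2 − 1 = 1, hence 2|t| > 2.
Then |4/t + 2| < 4|t + 2|/2, which is < eps when |t + 2| < (1/2)eps.
Take delta = min(1, (1/2)eps). Then 0 < |t + 2| < delta gives both |t + 2| < 1 and |t + 2| < (1/2)eps, so |4/t + 2| < eps.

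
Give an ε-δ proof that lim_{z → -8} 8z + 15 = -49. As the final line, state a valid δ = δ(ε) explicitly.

Fix ε > 0. We need δ > 0 so that 0 < |z + 8| < δ implies |(8z + 15) + 49| < ε.
Since (8z + 15) + 49 = 8(z + 8), we have |(8z + 15) + 49| = 8|z + 8|.
So 8|z + 8| < ε exactly when |z + 8| < ε/8.
Take δ = ε/8. If 0 < |z + 8| < δ then |(8z + 15) + 49| = 8|z + 8| < 8·(ε/8) = ε.

δ = ε/8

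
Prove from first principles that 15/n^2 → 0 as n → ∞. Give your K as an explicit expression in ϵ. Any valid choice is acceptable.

K = (15/ϵ)^{1/2}

Fix ϵ > 0. For n ≥ 1, |15/n^2 − 0| = 15/n^2.
15/n^2 < ϵ ⇔ n^2 > 15/ϵ ⇔ n > (15/ϵ)^{1/2}.
Take K = (15/ϵ)^{1/2}. Then n > K implies 15/n^2 < ϵ.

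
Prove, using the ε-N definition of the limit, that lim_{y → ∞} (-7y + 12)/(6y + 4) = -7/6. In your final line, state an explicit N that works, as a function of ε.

Fix ε > 0. We seek N > 0 such that y > N implies |(-7y + 12)/(6y + 4) + 7/6| < ε.
(-7y + 12)/(6y + 4) + 7/6 = (6(-7y + 12) − (-7)(6y + 4)) / (6(6y + 4)) = 100/(6(6y + 4)).
For y > 0 we have 6y + 4 > 6y, so |(-7y + 12)/(6y + 4) + 7/6| = 100/(6(6y + 4)) < 100/(6·6y) = (25/9)/y.
Thus |(-7y + 12)/(6y + 4) + 7/6| < ε whenever y > (25/9)/ε.
Take N = (25/9)/ε. If y > N then |(-7y + 12)/(6y + 4) + 7/6| < (25/9)/y < ε.

N = (25/9)/ε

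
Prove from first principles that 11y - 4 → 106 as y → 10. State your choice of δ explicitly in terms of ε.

δ = ε/11

Fix ε > 0. We need δ > 0 so that 0 < |y − 10| < δ implies |(11y - 4) − 106| < ε.
|(11y - 4) − 106| = |11y - 110| = 11|y − 10|.
Thus it suffices that |y − 10| < ε/11.
Take δ = ε/11. If 0 < |y − 10| < δ then |(11y - 4) − 106| = 11|y − 10| < 11·(ε/11) = ε.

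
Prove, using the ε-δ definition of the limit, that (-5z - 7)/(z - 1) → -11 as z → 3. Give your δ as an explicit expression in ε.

Let ε > 0. We want δ > 0 with 0 < |z − 3| < δ ⇒ |(-5z - 7)/(z - 1) + 11| < ε.
Combining over a common denominator, (-5z - 7)/(z - 1) + 11 = [(-5z - 7)·2 − (-22)·(z - 1)] / [2·(z - 1)] = 12(z − 3) / (2(z - 1)).
So |(-5z - 7)/(z - 1) + 11| = 12|z − 3| / (2·|z − 1|).
Require δ ≤ 1, so |z − 1| ≥ |2| − |z − 3| > 2 − 1 = 1.
Hence |(-5z - 7)/(z - 1) + 11| < 12|z − 3|/(2·1) = 6|z − 3|, which is < ε once |z − 3| < (1/6)ε.
Take δ = min(1, (1/6)ε). Then 0 < |z − 3| < δ forces both bounds, so |(-5z - 7)/(z - 1) + 11| < ε.

δ = min(1, (1/6)ε)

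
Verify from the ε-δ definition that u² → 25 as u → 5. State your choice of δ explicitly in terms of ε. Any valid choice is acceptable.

δ = min(1, ε/11)

Fix ε > 0. We seek δ > 0 with 0 < |u − 5| < δ ⇒ |u² − 25| < ε.
Factor: u² − 25 = (u − 5)(u + 5), so |u² − 25| = |u − 5|·|u + 5|.
Restrict δ ≤ 1. Then |u − 5| < 1 gives |u| < 6, so by the triangle inequality |u + 5| ≤ 6 + 5 = 11.
Hence |u² − 25| ≤ 11|u − 5|, which is < ε once |u − 5| < ε/11.
Take δ = min(1, ε/11). If 0 < |u − 5| < δ then both bounds hold and |u² − 25| ≤ 11|u − 5| < 11·(ε/11) = ε.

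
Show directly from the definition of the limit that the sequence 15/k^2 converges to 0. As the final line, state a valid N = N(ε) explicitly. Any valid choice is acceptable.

N = (15/ε)^{1/2}

Let ε > 0. For k ≥ 1, |15/k^2 − 0| = 15/k^2.
15/k^2 < ε ⇔ k^2 > 15/ε ⇔ k > (15/ε)^{1/2}.
Take N = (15/ε)^{1/2}. Then k > N implies 15/k^2 < ε.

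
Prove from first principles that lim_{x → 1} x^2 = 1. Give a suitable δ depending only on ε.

Suppose ε > 0. We seek δ > 0 with 0 < |x − 1| < δ ⇒ |x^2 − 1| < ε.
Factor: x^2 − 1 = (x − 1)(x + 1), so |x^2 − 1| = |x − 1|·|x + 1|.
Impose δ ≤ 1 so that |x| < 2; then |x + 1| ≤ 3.
Hence |x^2 − 1| ≤ 3|x − 1|, which is < ε once |x − 1| < ε/3.
Take δ = min(1, ε/3). If 0 < |x − 1| < δ then both bounds hold and |x^2 − 1| ≤ 3|x − 1| < 3·(ε/3) = ε.

δ = min(1, ε/3)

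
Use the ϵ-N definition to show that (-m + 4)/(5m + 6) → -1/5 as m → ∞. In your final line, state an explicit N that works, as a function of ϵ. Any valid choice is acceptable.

Suppose ϵ > 0. For m ≥ 1, |(-m + 4)/(5m + 6) + 1/5| = |26|/(5(5m + 6)) = 26/(5(5m + 6)).
Since 5m + 6 ≥ 5m for m ≥ 1, this is ≤ 26/(5·5m) = (26/25)/m.
So |(-m + 4)/(5m + 6) + 1/5| < ϵ whenever m > (26/25)/ϵ.
Take N = (26/25)/ϵ. If m > N then |(-m + 4)/(5m + 6) + 1/5| ≤ (26/25)/m < ϵ.

N = (26/25)/ϵ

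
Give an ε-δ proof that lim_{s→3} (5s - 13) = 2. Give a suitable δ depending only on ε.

δ = ε/5

Fix ε > 0. We need δ > 0 so that 0 < |s − 3| < δ implies |(5s - 13) − 2| < ε.
Since (5s - 13) − 2 = 5(s − 3), we have |(5s - 13) − 2| = 5|s − 3|.
So 5|s − 3| < ε exactly when |s − 3| < ε/5.
Choosing δ = ε/5 gives |(5s - 13) − 2| = 5|s − 3| < ε whenever |s − 3| < δ.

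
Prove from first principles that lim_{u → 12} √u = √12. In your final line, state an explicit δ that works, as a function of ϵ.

Fix ϵ > 0. We want δ > 0 such that 0 < |u − 12| < δ implies |√u − √12| < ϵ.
Multiplying by the conjugate, |√u − √12| = |u − 12|/(√u + √12).
Restrict δ ≤ 12 so that |u − 12| < 12 forces u > 0, and then √u + √12 > √12.
Hence |√u − √12| < |u − 12|/√12, which is < ϵ once |u − 12| < √12·ϵ.
Take δ = min(12, √12·ϵ). If 0 < |u − 12| < δ then u > 0 and |√u − √12| < |u − 12|/√12 < ϵ.

δ = min(12, √12·ϵ)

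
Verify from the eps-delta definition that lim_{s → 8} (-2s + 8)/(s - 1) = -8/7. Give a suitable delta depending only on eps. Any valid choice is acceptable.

Let eps > 0. We want delta > 0 with 0 < |s − 8| < delta ⇒ |(-2s + 8)/(s - 1) + 8/7| < eps.
Combining over a common denominator, (-2s + 8)/(s - 1) + 8/7 = [(-2s + 8)·7 − (-8)·(s - 1)] / [7·(s - 1)] = -6(s − 8) / (7(s - 1)).
So |(-2s + 8)/(s - 1) + 8/7| = 6|s − 8| / (7·|s − 1|).
Restrict delta ≤ 7/2. Then |s − 8| < 7/2 gives |s − 1| = |(s − 8) + 7| ≥ 7 − 7/2 = 7/2.
Hence |(-2s + 8)/(s - 1) + 8/7| < 6|s − 8|/(7·(7/2)) = (12/49)|s − 8|, which is < eps once |s − 8| < (49/12)eps.
Take delta = min(7/2, (49/12)eps). Then 0 < |s − 8| < delta forces both bounds, so |(-2s + 8)/(s - 1) + 8/7| < eps.

delta = min(7/2, (49/12)eps)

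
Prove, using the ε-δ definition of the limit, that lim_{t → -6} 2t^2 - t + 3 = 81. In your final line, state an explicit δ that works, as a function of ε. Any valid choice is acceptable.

Fix ε > 0. We want δ > 0 such that 0 < |t + 6| < δ implies |(2t^2 - t + 3) − 81| < ε.
(2t^2 - t + 3) − 81 = 2t^2 - t - 78 = (t + 6)(2t - 13).
So |(2t^2 - t + 3) − 81| = |t + 6|·|2t - 13|.
Require δ ≤ 1. Then |t + 6| < 1 gives |t| < 7, and by the triangle inequality |2t - 13| ≤ 2·7 + 13 = 27.
Hence |(2t^2 - t + 3) − 81| ≤ 27|t + 6| < ε provided |t + 6| < ε/27.
Take δ = min(1, ε/27). Then 0 < |t + 6| < δ gives both |t + 6| < 1 and |t + 6| < ε/27, so |(2t^2 - t + 3) − 81| < ε.

δ = min(1, ε/27)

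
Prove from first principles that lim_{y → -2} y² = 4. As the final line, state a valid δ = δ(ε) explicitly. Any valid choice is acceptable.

Let ε > 0. We seek δ > 0 with 0 < |y + 2| < δ ⇒ |y² − 4| < ε.
Factor: y² − 4 = (y + 2)(y - 2), so |y² − 4| = |y + 2|·|y - 2|.
Impose δ ≤ 1 so that |y| < 3; then |y - 2| ≤ 5.
Hence |y² − 4| ≤ 5|y + 2|, which is < ε once |y + 2| < ε/5.
Take δ = min(1, ε/5). If 0 < |y + 2| < δ then both bounds hold and |y² − 4| ≤ 5|y + 2| < 5·(ε/5) = ε.

δ = min(1, ε/5)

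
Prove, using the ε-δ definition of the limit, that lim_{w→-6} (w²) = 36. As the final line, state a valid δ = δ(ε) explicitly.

δ = min(1, ε/13)

Fix ε > 0. We seek δ > 0 with 0 < |w + 6| < δ ⇒ |w² − 36| < ε.
Factor: w² − 36 = (w + 6)(w - 6), so |w² − 36| = |w + 6|·|w - 6|.
Impose δ ≤ 1 so that |w| < 7; then |w - 6| ≤ 13.
Hence |w² − 36| ≤ 13|w + 6|, which is < ε once |w + 6| < ε/13.
Take δ = min(1, ε/13). If 0 < |w + 6| < δ then both bounds hold and |w² − 36| ≤ 13|w + 6| < 13·(ε/13) = ε.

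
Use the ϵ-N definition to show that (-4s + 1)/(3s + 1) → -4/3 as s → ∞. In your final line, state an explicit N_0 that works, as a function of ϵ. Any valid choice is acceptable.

N_0 = (7/9)/ϵ

Suppose ϵ > 0. We seek N_0 > 0 such that s > N_0 implies |(-4s + 1)/(3s + 1) + 4/3| < ϵ.
(-4s + 1)/(3s + 1) + 4/3 = (3(-4s + 1) − (-4)(3s + 1)) / (3(3s + 1)) = 7/(3(3s + 1)).
For s > 0 we have 3s + 1 > 3s, so |(-4s + 1)/(3s + 1) + 4/3| = 7/(3(3s + 1)) < 7/(3·3s) = (7/9)/s.
Thus |(-4s + 1)/(3s + 1) + 4/3| < ϵ whenever s > (7/9)/ϵ.
Take N_0 = (7/9)/ϵ. If s > N_0 then |(-4s + 1)/(3s + 1) + 4/3| < (7/9)/s < ϵ.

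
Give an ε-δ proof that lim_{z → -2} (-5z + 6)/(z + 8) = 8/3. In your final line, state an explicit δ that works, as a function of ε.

Let ε > 0 be given. We want δ > 0 with 0 < |z + 2| < δ ⇒ |(-5z + 6)/(z + 8) − (8/3)| < ε.
Combining over a common denominator, (-5z + 6)/(z + 8) − (8/3) = [(-5z + 6)·6 − 16·(z + 8)] / [6·(z + 8)] = -46(z + 2) / (6(z + 8)).
So |(-5z + 6)/(z + 8) − (8/3)| = 46|z + 2| / (6·|z + 8|).
Require δ ≤ 3, so |z + 8| ≥ |6| − |z + 2| > 6 − 3 = 3.
Hence |(-5z + 6)/(z + 8) − (8/3)| < 46|z + 2|/(6·3) = (23/9)|z + 2|, which is < ε once |z + 2| < (9/23)ε.
Take δ = min(3, (9/23)ε). Then 0 < |z + 2| < δ forces both bounds, so |(-5z + 6)/(z + 8) − (8/3)| < ε.

δ = min(3, (9/23)ε)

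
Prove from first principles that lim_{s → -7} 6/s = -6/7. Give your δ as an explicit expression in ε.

δ = min(7/2, (49/12)ε)

Fix ε > 0. We seek δ > 0 such that 0 < |s + 7| < δ implies |6/s + 6/7| < ε.
|6/s + 6/7| = 6·|-7 − s|/(7·|s|) = 6|s + 7|/(7|s|).
Restrict δ ≤ 7/2. Then |s + 7| < 7/2 gives |s| > 7/2, so 7|s| > 49/2.
Then |6/s + 6/7| < 6|s + 7|/(49/2), which is < ε when |s + 7| < (49/12)ε.
Take δ = min(7/2, (49/12)ε). Then 0 < |s + 7| < δ gives both |s + 7| < 7/2 and |s + 7| < (49/12)ε, so |6/s + 6/7| < ε.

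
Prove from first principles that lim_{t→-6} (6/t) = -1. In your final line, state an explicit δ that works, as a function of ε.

Let ε > 0. We seek δ > 0 such that 0 < |t + 6| < δ implies |6/t + 1| < ε.
|6/t + 1| = 6·|-6 − t|/(6·|t|) = 6|t + 6|/(6|t|).
Require δ ≤ 3 so that |t| > 6 − 3 = 3, hence 6|t| > 18.
Then |6/t + 1| < 6|t + 6|/18, which is < ε when |t + 6| < 3ε.
Take δ = min(3, 3ε). Then 0 < |t + 6| < δ gives both |t + 6| < 3 and |t + 6| < 3ε, so |6/t + 1| < ε.

δ = min(3, 3ε)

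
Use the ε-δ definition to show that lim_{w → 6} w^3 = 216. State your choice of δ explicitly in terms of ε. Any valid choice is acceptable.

Suppose ε > 0. We seek δ > 0 with 0 < |w − 6| < δ ⇒ |w^3 − 216| < ε.
Factor: w^3 − 216 = (w − 6)(w^2 + 6w + 36), so |w^3 − 216| = |w − 6|·|w^2 + 6w + 36|.
Impose δ ≤ 1 so that |w| < 7; then |w^2 + 6w + 36| ≤ 127.
Hence |w^3 − 216| ≤ 127|w − 6|, which is < ε once |w − 6| < ε/127.
Take δ = min(1, ε/127). If 0 < |w − 6| < δ then both bounds hold and |w^3 − 216| ≤ 127|w − 6| < 127·(ε/127) = ε.

δ = min(1, ε/127)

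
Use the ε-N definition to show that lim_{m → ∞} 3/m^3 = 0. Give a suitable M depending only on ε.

Let ε > 0 be given. For m ≥ 1, |3/m^3 − 0| = 3/m^3.
3/m^3 < ε ⇔ m^3 > 3/ε ⇔ m > (3/ε)^{1/3}.
Take M = (3/ε)^{1/3}. Then m > M implies 3/m^3 < ε.

M = (3/ε)^{1/3}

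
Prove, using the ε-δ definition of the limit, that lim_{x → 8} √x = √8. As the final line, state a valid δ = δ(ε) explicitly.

δ = min(8, √8·ε)

Let ε > 0. We want δ > 0 such that 0 < |x − 8| < δ implies |√x − √8| < ε.
Rationalise: √x − √8 = (x − 8)/(√x + √8), so |√x − √8| = |x − 8|/(√x + √8).
Restrict δ ≤ 8 so that |x − 8| < 8 forces x > 0, and then √x + √8 > √8.
Hence |√x − √8| < |x − 8|/√8, which is < ε once |x − 8| < √8·ε.
Take δ = min(8, √8·ε). If 0 < |x − 8| < δ then x > 0 and |√x − √8| < |x − 8|/√8 < ε.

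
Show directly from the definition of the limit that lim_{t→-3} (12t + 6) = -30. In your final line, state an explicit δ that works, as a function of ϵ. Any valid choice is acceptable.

Let ϵ > 0. We need δ > 0 so that 0 < |t + 3| < δ implies |(12t + 6) + 30| < ϵ.
|(12t + 6) + 30| = |12t + 36| = 12|t + 3|.
Thus it suffices that |t + 3| < ϵ/12.
Choosing δ = ϵ/12 gives |(12t + 6) + 30| = 12|t + 3| < ϵ whenever |t + 3| < δ.

δ = ϵ/12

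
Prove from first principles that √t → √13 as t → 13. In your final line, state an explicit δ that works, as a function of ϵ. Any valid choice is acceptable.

δ = min(13, √13·ϵ)

Suppose ϵ > 0. We want δ > 0 such that 0 < |t − 13| < δ implies |√t − √13| < ϵ.
Multiplying by the conjugate, |√t − √13| = |t − 13|/(√t + √13).
Restrict δ ≤ 13 so that |t − 13| < 13 forces t > 0, and then √t + √13 > √13.
Hence |√t − √13| < |t − 13|/√13, which is < ϵ once |t − 13| < √13·ϵ.
Take δ = min(13, √13·ϵ). If 0 < |t − 13| < δ then t > 0 and |√t − √13| < |t − 13|/√13 < ϵ.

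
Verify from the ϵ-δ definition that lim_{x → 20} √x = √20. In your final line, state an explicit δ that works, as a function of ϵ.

δ = min(20, √20·ϵ)

Suppose ϵ > 0. We want δ > 0 such that 0 < |x − 20| < δ implies |√x − √20| < ϵ.
Multiplying by the conjugate, |√x − √20| = |x − 20|/(√x + √20).
Restrict δ ≤ 20 so that |x − 20| < 20 forces x > 0, and then √x + √20 > √20.
Hence |√x − √20| < |x − 20|/√20, which is < ϵ once |x − 20| < √20·ϵ.
Take δ = min(20, √20·ϵ). If 0 < |x − 20| < δ then x > 0 and |√x − √20| < |x − 20|/√20 < ϵ.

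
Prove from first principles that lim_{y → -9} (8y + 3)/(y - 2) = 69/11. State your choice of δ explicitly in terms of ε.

δ = min(11/2, (121/38)ε)

Let ε > 0 be given. We want δ > 0 with 0 < |y + 9| < δ ⇒ |(8y + 3)/(y - 2) − (69/11)| < ε.
Combining over a common denominator, (8y + 3)/(y - 2) − (69/11) = [(8y + 3)·(-11) − (-69)·(y - 2)] / [(-11)·(y - 2)] = -19(y + 9) / ((-11)(y - 2)).
So |(8y + 3)/(y - 2) − (69/11)| = 19|y + 9| / (11·|y − 2|).
Restrict δ ≤ 11/2. Then |y + 9| < 11/2 gives |y − 2| = |(y + 9) + (-11)| ≥ 11 − 11/2 = 11/2.
Hence |(8y + 3)/(y - 2) − (69/11)| < 19|y + 9|/(11·(11/2)) = (38/121)|y + 9|, which is < ε once |y + 9| < (121/38)ε.
Take δ = min(11/2, (121/38)ε). Then 0 < |y + 9| < δ forces both bounds, so |(8y + 3)/(y - 2) − (69/11)| < ε.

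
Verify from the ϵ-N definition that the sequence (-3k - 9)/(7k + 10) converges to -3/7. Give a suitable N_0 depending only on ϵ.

N_0 = (33/49)/ϵ

Fix ϵ > 0. For k ≥ 1, |(-3k - 9)/(7k + 10) + 3/7| = |-33|/(7(7k + 10)) = 33/(7(7k + 10)).
Since 7k + 10 ≥ 7k for k ≥ 1, this is ≤ 33/(7·7k) = (33/49)/k.
So |(-3k - 9)/(7k + 10) + 3/7| < ϵ whenever k > (33/49)/ϵ.
Take N_0 = (33/49)/ϵ. If k > N_0 then |(-3k - 9)/(7k + 10) + 3/7| ≤ (33/49)/k < ϵ.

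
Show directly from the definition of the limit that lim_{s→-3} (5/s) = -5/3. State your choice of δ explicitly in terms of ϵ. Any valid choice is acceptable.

δ = min(3/2, (9/10)ϵ)

Let ϵ > 0 be given. We seek δ > 0 such that 0 < |s + 3| < δ implies |5/s + 5/3| < ϵ.
|5/s + 5/3| = 5·|-3 − s|/(3·|s|) = 5|s + 3|/(3|s|).
Require δ ≤ 3/2 so that |s| > 3 − 3/2 = 3/2, hence 3|s| > 9/2.
Then |5/s + 5/3| < 5|s + 3|/(9/2), which is < ϵ when |s + 3| < (9/10)ϵ.
Take δ = min(3/2, (9/10)ϵ). Then 0 < |s + 3| < δ gives both |s + 3| < 3/2 and |s + 3| < (9/10)ϵ, so |5/s + 5/3| < ϵ.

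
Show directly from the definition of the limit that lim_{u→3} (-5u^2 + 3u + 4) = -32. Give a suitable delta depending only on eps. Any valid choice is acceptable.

Let eps > 0. We want delta > 0 such that 0 < |u − 3| < delta implies |(-5u^2 + 3u + 4) + 32| < eps.
(-5u^2 + 3u + 4) + 32 = -5u^2 + 3u + 36 = (u − 3)(-5u - 12).
So |(-5u^2 + 3u + 4) + 32| = |u − 3|·|-5u - 12|.
Require delta ≤ 1. Then |u − 3| < 1 gives |u| < 4, and by the triangle inequality |-5u - 12| ≤ 5·4 + 12 = 32.
Hence |(-5u^2 + 3u + 4) + 32| ≤ 32|u − 3| < eps provided |u − 3| < eps/32.
Take delta = min(1, eps/32). Then 0 < |u − 3| < delta gives both |u − 3| < 1 and |u − 3| < eps/32, so |(-5u^2 + 3u + 4) + 32| < eps.

delta = min(1, eps/32)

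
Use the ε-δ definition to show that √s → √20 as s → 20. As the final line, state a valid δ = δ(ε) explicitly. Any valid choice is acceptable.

δ = min(20, √20·ε)

Suppose ε > 0. We want δ > 0 such that 0 < |s − 20| < δ implies |√s − √20| < ε.
Multiplying by the conjugate, |√s − √20| = |s − 20|/(√s + √20).
Restrict δ ≤ 20 so that |s − 20| < 20 forces s > 0, and then √s + √20 > √20.
Hence |√s − √20| < |s − 20|/√20, which is < ε once |s − 20| < √20·ε.
Take δ = min(20, √20·ε). If 0 < |s − 20| < δ then s > 0 and |√s − √20| < |s − 20|/√20 < ε.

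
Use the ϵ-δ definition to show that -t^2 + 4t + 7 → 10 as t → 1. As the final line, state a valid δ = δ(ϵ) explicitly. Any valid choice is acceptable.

δ = min(1, ϵ/5)

Fix ϵ > 0. We want δ > 0 such that 0 < |t − 1| < δ implies |(-t^2 + 4t + 7) − 10| < ϵ.
(-t^2 + 4t + 7) − 10 = -t^2 + 4t - 3 = (t − 1)(-t + 3).
So |(-t^2 + 4t + 7) − 10| = |t − 1|·|-t + 3|.
Require δ ≤ 1. Then |t − 1| < 1 gives |t| < 2, and by the triangle inequality |-t + 3| ≤ 2 + 3 = 5.
Hence |(-t^2 + 4t + 7) − 10| ≤ 5|t − 1| < ϵ provided |t − 1| < ϵ/5.
Take δ = min(1, ϵ/5). Then 0 < |t − 1| < δ gives both |t − 1| < 1 and |t − 1| < ϵ/5, so |(-t^2 + 4t + 7) − 10| < ϵ.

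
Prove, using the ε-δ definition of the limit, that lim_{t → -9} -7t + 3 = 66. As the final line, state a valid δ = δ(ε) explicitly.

δ = ε/7

Let ε > 0 be given. We need δ > 0 so that 0 < |t + 9| < δ implies |(-7t + 3) − 66| < ε.
Since (-7t + 3) − 66 = -7(t + 9), we have |(-7t + 3) − 66| = 7|t + 9|.
So 7|t + 9| < ε exactly when |t + 9| < ε/7.
Take δ = ε/7. If 0 < |t + 9| < δ then |(-7t + 3) − 66| = 7|t + 9| < 7·(ε/7) = ε.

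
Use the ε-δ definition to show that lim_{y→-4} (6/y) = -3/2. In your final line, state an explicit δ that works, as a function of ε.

Let ε > 0. We seek δ > 0 such that 0 < |y + 4| < δ implies |6/y + 3/2| < ε.
|6/y + 3/2| = 6·|-4 − y|/(4·|y|) = 6|y + 4|/(4|y|).
Require δ ≤ 2 so that |y| > 4 − 2 = 2, hence 4|y| > 8.
Then |6/y + 3/2| < 6|y + 4|/8, which is < ε when |y + 4| < (4/3)ε.
Take δ = min(2, (4/3)ε). Then 0 < |y + 4| < δ gives both |y + 4| < 2 and |y + 4| < (4/3)ε, so |6/y + 3/2| < ε.

δ = min(2, (4/3)ε)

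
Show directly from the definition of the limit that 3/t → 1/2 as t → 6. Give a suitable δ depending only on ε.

δ = min(3, 6ε)

Fix ε > 0. We seek δ > 0 such that 0 < |t − 6| < δ implies |3/t − (1/2)| < ε.
|3/t − (1/2)| = 3·|6 − t|/(6·|t|) = 3|t − 6|/(6|t|).
Restrict δ ≤ 3. Then |t − 6| < 3 gives |t| > 3, so 6|t| > 18.
Then |3/t − (1/2)| < 3|t − 6|/18, which is < ε when |t − 6| < 6ε.
Take δ = min(3, 6ε). Then 0 < |t − 6| < δ gives both |t − 6| < 3 and |t − 6| < 6ε, so |3/t − (1/2)| < ε.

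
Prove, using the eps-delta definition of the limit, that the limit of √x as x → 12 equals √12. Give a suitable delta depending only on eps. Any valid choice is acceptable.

Fix eps > 0. We want delta > 0 such that 0 < |x − 12| < delta implies |√x − √12| < eps.
Multiplying by the conjugate, |√x − √12| = |x − 12|/(√x + √12).
Restrict delta ≤ 12 so that |x − 12| < 12 forces x > 0, and then √x + √12 > √12.
Hence |√x − √12| < |x − 12|/√12, which is < eps once |x − 12| < √12·eps.
Take delta = min(12, √12·eps). If 0 < |x − 12| < delta then x > 0 and |√x − √12| < |x − 12|/√12 < eps.

delta = min(12, √12·eps)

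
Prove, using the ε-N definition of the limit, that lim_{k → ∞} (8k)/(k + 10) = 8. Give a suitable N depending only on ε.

N = 80/ε

Fix ε > 0. For k ≥ 1, |(8k)/(k + 10) − 8| = |-80|/((k + 10)) = 80/((k + 10)).
Since k + 10 ≥ k for k ≥ 1, this is ≤ 80/(k) = 80/k.
So |(8k)/(k + 10) − 8| < ε whenever k > 80/ε.
Take N = 80/ε. If k > N then |(8k)/(k + 10) − 8| ≤ 80/k < ε.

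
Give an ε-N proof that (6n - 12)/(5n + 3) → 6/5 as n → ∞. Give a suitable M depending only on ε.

Fix ε > 0. For n ≥ 1, |(6n - 12)/(5n + 3) − (6/5)| = |-78|/(5(5n + 3)) = 78/(5(5n + 3)).
Since 5n + 3 ≥ 5n for n ≥ 1, this is ≤ 78/(5·5n) = (78/25)/n.
So |(6n - 12)/(5n + 3) − (6/5)| < ε whenever n > (78/25)/ε.
Take M = (78/25)/ε. If n > M then |(6n - 12)/(5n + 3) − (6/5)| ≤ (78/25)/n < ε.

M = (78/25)/ε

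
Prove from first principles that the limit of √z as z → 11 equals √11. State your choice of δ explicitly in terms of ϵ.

δ = min(11, √11·ϵ)

Let ϵ > 0 be given. We want δ > 0 such that 0 < |z − 11| < δ implies |√z − √11| < ϵ.
Multiplying by the conjugate, |√z − √11| = |z − 11|/(√z + √11).
Restrict δ ≤ 11 so that |z − 11| < 11 forces z > 0, and then √z + √11 > √11.
Hence |√z − √11| < |z − 11|/√11, which is < ϵ once |z − 11| < √11·ϵ.
Take δ = min(11, √11·ϵ). If 0 < |z − 11| < δ then z > 0 and |√z − √11| < |z − 11|/√11 < ϵ.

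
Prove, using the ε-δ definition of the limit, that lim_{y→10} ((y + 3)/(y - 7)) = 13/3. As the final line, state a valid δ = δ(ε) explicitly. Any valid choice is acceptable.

δ = min(3/2, (9/20)ε)

Fix ε > 0. We want δ > 0 with 0 < |y − 10| < δ ⇒ |(y + 3)/(y - 7) − (13/3)| < ε.
Combining over a common denominator, (y + 3)/(y - 7) − (13/3) = [(y + 3)·3 − 13·(y - 7)] / [3·(y - 7)] = -10(y − 10) / (3(y - 7)).
So |(y + 3)/(y - 7) − (13/3)| = 10|y − 10| / (3·|y − 7|).
Require δ ≤ 3/2, so |y − 7| ≥ |3| − |y − 10| > 3 − 3/2 = 3/2.
Hence |(y + 3)/(y - 7) − (13/3)| < 10|y − 10|/(3·(3/2)) = (20/9)|y − 10|, which is < ε once |y − 10| < (9/20)ε.
Take δ = min(3/2, (9/20)ε). Then 0 < |y − 10| < δ forces both bounds, so |(y + 3)/(y - 7) − (13/3)| < ε.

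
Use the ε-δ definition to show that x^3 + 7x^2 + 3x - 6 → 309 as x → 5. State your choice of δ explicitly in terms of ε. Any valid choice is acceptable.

δ = min(1, ε/171)

Let ε > 0 be given. We want δ > 0 such that 0 < |x − 5| < δ implies |(x^3 + 7x^2 + 3x - 6) − 309| < ε.
(x^3 + 7x^2 + 3x - 6) − 309 = x^3 + 7x^2 + 3x - 315 = (x − 5)(x^2 + 12x + 63).
So |(x^3 + 7x^2 + 3x - 6) − 309| = |x − 5|·|x^2 + 12x + 63|.
Require δ ≤ 1. Then |x − 5| < 1 gives |x| < 6, and by the triangle inequality |x^2 + 12x + 63| ≤ 6^2 + 12·6 + 63 = 171.
Hence |(x^3 + 7x^2 + 3x - 6) − 309| ≤ 171|x − 5| < ε provided |x − 5| < ε/171.
Take δ = min(1, ε/171). Then 0 < |x − 5| < δ gives both |x − 5| < 1 and |x − 5| < ε/171, so |(x^3 + 7x^2 + 3x - 6) − 309| < ε.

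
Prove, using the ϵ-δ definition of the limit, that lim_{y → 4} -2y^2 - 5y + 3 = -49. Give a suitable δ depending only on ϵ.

Suppose ϵ > 0. We want δ > 0 such that 0 < |y − 4| < δ implies |(-2y^2 - 5y + 3) + 49| < ϵ.
(-2y^2 - 5y + 3) + 49 = -2y^2 - 5y + 52 = (y − 4)(-2y - 13).
So |(-2y^2 - 5y + 3) + 49| = |y − 4|·|-2y - 13|.
Require δ ≤ 1. Then |y − 4| < 1 gives |y| < 5, and by the triangle inequality |-2y - 13| ≤ 2·5 + 13 = 23.
Hence |(-2y^2 - 5y + 3) + 49| ≤ 23|y − 4| < ϵ provided |y − 4| < ϵ/23.
Take δ = min(1, ϵ/23). Then 0 < |y − 4| < δ gives both |y − 4| < 1 and |y − 4| < ϵ/23, so |(-2y^2 - 5y + 3) + 49| < ϵ.

δ = min(1, ϵ/23)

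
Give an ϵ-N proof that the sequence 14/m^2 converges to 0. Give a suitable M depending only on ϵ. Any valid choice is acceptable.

Let ϵ > 0 be given. For m ≥ 1, |14/m^2 − 0| = 14/m^2.
14/m^2 < ϵ ⇔ m^2 > 14/ϵ ⇔ m > (14/ϵ)^{1/2}.
Take M = (14/ϵ)^{1/2}. Then m > M implies 14/m^2 < ϵ.

M = (14/ϵ)^{1/2}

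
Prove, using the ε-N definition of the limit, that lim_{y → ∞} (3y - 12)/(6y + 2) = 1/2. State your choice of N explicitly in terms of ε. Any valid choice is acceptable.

N = (13/6)/ε

Suppose ε > 0. We seek N > 0 such that y > N implies |(3y - 12)/(6y + 2) − (1/2)| < ε.
(3y - 12)/(6y + 2) − (1/2) = (6(3y - 12) − 3(6y + 2)) / (6(6y + 2)) = -78/(6(6y + 2)).
For y > 0 we have 6y + 2 > 6y, so |(3y - 12)/(6y + 2) − (1/2)| = 78/(6(6y + 2)) < 78/(6·6y) = (13/6)/y.
Thus |(3y - 12)/(6y + 2) − (1/2)| < ε whenever y > (13/6)/ε.
Take N = (13/6)/ε. If y > N then |(3y - 12)/(6y + 2) − (1/2)| < (13/6)/y < ε.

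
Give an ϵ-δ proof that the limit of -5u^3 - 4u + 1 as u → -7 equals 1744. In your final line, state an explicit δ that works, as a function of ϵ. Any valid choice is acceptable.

δ = min(1, ϵ/849)

Fix ϵ > 0. We want δ > 0 such that 0 < |u + 7| < δ implies |(-5u^3 - 4u + 1) − 1744| < ϵ.
(-5u^3 - 4u + 1) − 1744 = -5u^3 - 4u - 1743 = (u + 7)(-5u^2 + 35u - 249).
So |(-5u^3 - 4u + 1) − 1744| = |u + 7|·|-5u^2 + 35u - 249|.
Assume first that |u + 7| < 1, so |u| < 8. Then |-5u^2 + 35u - 249| ≤ 5·8^2 + 35·8 + 249 = 849.
Hence |(-5u^3 - 4u + 1) − 1744| ≤ 849|u + 7| < ϵ provided |u + 7| < ϵ/849.
Choosing δ = min(1, ϵ/849) ensures both conditions, hence |(-5u^3 - 4u + 1) − 1744| < ϵ.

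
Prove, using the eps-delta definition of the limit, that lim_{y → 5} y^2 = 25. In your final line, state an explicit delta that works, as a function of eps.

delta = min(1, eps/11)

Let eps > 0. We seek delta > 0 with 0 < |y − 5| < delta ⇒ |y^2 − 25| < eps.
Factor: y^2 − 25 = (y − 5)(y + 5), so |y^2 − 25| = |y − 5|·|y + 5|.
Impose delta ≤ 1 so that |y| < 6; then |y + 5| ≤ 11.
Hence |y^2 − 25| ≤ 11|y − 5|, which is < eps once |y − 5| < eps/11.
Take delta = min(1, eps/11). If 0 < |y − 5| < delta then both bounds hold and |y^2 − 25| ≤ 11|y − 5| < 11·(eps/11) = eps.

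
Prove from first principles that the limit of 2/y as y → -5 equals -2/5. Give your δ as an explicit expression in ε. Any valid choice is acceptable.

δ = min(5/2, (25/4)ε)

Suppose ε > 0. We seek δ > 0 such that 0 < |y + 5| < δ implies |2/y + 2/5| < ε.
|2/y + 2/5| = 2·|-5 − y|/(5·|y|) = 2|y + 5|/(5|y|).
Restrict δ ≤ 5/2. Then |y + 5| < 5/2 gives |y| > 5/2, so 5|y| > 25/2.
Then |2/y + 2/5| < 2|y + 5|/(25/2), which is < ε when |y + 5| < (25/4)ε.
Take δ = min(5/2, (25/4)ε). Then 0 < |y + 5| < δ gives both |y + 5| < 5/2 and |y + 5| < (25/4)ε, so |2/y + 2/5| < ε.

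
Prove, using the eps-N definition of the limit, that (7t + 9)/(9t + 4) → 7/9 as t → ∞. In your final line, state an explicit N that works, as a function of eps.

Fix eps > 0. We seek N > 0 such that t > N implies |(7t + 9)/(9t + 4) − (7/9)| < eps.
(7t + 9)/(9t + 4) − (7/9) = (9(7t + 9) − 7(9t + 4)) / (9(9t + 4)) = 53/(9(9t + 4)).
For t > 0 we have 9t + 4 > 9t, so |(7t + 9)/(9t + 4) − (7/9)| = 53/(9(9t + 4)) < 53/(9·9t) = (53/81)/t.
Thus |(7t + 9)/(9t + 4) − (7/9)| < eps whenever t > (53/81)/eps.
Take N = (53/81)/eps. If t > N then |(7t + 9)/(9t + 4) − (7/9)| < (53/81)/t < eps.

N = (53/81)/eps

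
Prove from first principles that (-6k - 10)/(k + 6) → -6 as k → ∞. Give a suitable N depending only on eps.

N = 26/eps

Let eps > 0 be given. For k ≥ 1, |(-6k - 10)/(k + 6) + 6| = |26|/((k + 6)) = 26/((k + 6)).
Since k + 6 ≥ k for k ≥ 1, this is ≤ 26/(k) = 26/k.
So |(-6k - 10)/(k + 6) + 6| < eps whenever k > 26/eps.
Take N = 26/eps. If k > N then |(-6k - 10)/(k + 6) + 6| ≤ 26/k < eps.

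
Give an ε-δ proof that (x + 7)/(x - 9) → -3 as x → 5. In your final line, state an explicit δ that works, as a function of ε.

Suppose ε > 0. We want δ > 0 with 0 < |x − 5| < δ ⇒ |(x + 7)/(x - 9) + 3| < ε.
Combining over a common denominator, (x + 7)/(x - 9) + 3 = [(x + 7)·(-4) − 12·(x - 9)] / [(-4)·(x - 9)] = -16(x − 5) / ((-4)(x - 9)).
So |(x + 7)/(x - 9) + 3| = 16|x − 5| / (4·|x − 9|).
Restrict δ ≤ 2. Then |x − 5| < 2 gives |x − 9| = |(x − 5) + (-4)| ≥ 4 − 2 = 2.
Hence |(x + 7)/(x - 9) + 3| < 16|x − 5|/(4·2) = 2|x − 5|, which is < ε once |x − 5| < (1/2)ε.
Take δ = min(2, (1/2)ε). Then 0 < |x − 5| < δ forces both bounds, so |(x + 7)/(x - 9) + 3| < ε.

δ = min(2, (1/2)ε)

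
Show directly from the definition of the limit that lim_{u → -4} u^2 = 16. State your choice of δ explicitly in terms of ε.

Fix ε > 0. We seek δ > 0 with 0 < |u + 4| < δ ⇒ |u^2 − 16| < ε.
Factor: u^2 − 16 = (u + 4)(u - 4), so |u^2 − 16| = |u + 4|·|u - 4|.
Impose δ ≤ 2 so that |u| < 6; then |u - 4| ≤ 10.
Hence |u^2 − 16| ≤ 10|u + 4|, which is < ε once |u + 4| < ε/10.
Take δ = min(2, ε/10). If 0 < |u + 4| < δ then both bounds hold and |u^2 − 16| ≤ 10|u + 4| < 10·(ε/10) = ε.

δ = min(2, ε/10)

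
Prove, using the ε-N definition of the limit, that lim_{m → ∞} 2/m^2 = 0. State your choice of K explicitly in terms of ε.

K = (2/ε)^{1/2}

Let ε > 0. For m ≥ 1, |2/m^2 − 0| = 2/m^2.
2/m^2 < ε ⇔ m^2 > 2/ε ⇔ m > (2/ε)^{1/2}.
Take K = (2/ε)^{1/2}. Then m > K implies 2/m^2 < ε.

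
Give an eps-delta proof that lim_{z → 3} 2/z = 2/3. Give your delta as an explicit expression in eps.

delta = min(3/2, (9/4)eps)

Let eps > 0 be given. We seek delta > 0 such that 0 < |z − 3| < delta implies |2/z − (2/3)| < eps.
|2/z − (2/3)| = 2·|3 − z|/(3·|z|) = 2|z − 3|/(3|z|).
Restrict delta ≤ 3/2. Then |z − 3| < 3/2 gives |z| > 3/2, so 3|z| > 9/2.
Then |2/z − (2/3)| < 2|z − 3|/(9/2), which is < eps when |z − 3| < (9/4)eps.
Take delta = min(3/2, (9/4)eps). Then 0 < |z − 3| < delta gives both |z − 3| < 3/2 and |z − 3| < (9/4)eps, so |2/z − (2/3)| < eps.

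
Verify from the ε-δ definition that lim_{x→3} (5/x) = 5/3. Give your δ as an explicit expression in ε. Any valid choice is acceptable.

δ = min(3/2, (9/10)ε)

Let ε > 0. We seek δ > 0 such that 0 < |x − 3| < δ implies |5/x − (5/3)| < ε.
|5/x − (5/3)| = 5·|3 − x|/(3·|x|) = 5|x − 3|/(3|x|).
Require δ ≤ 3/2 so that |x| > 3 − 3/2 = 3/2, hence 3|x| > 9/2.
Then |5/x − (5/3)| < 5|x − 3|/(9/2), which is < ε when |x − 3| < (9/10)ε.
Take δ = min(3/2, (9/10)ε). Then 0 < |x − 3| < δ gives both |x − 3| < 3/2 and |x − 3| < (9/10)ε, so |5/x − (5/3)| < ε.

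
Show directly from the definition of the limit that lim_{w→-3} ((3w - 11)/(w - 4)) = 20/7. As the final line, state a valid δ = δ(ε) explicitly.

δ = min(7/2, (49/2)ε)

Let ε > 0. We want δ > 0 with 0 < |w + 3| < δ ⇒ |(3w - 11)/(w - 4) − (20/7)| < ε.
Combining over a common denominator, (3w - 11)/(w - 4) − (20/7) = [(3w - 11)·(-7) − (-20)·(w - 4)] / [(-7)·(w - 4)] = -1(w + 3) / ((-7)(w - 4)).
So |(3w - 11)/(w - 4) − (20/7)| = |w + 3| / (7·|w − 4|).
Restrict δ ≤ 7/2. Then |w + 3| < 7/2 gives |w − 4| = |(w + 3) + (-7)| ≥ 7 − 7/2 = 7/2.
Hence |(3w - 11)/(w - 4) − (20/7)| < |w + 3|/(7·(7/2)) = (2/49)|w + 3|, which is < ε once |w + 3| < (49/2)ε.
Take δ = min(7/2, (49/2)ε). Then 0 < |w + 3| < δ forces both bounds, so |(3w - 11)/(w - 4) − (20/7)| < ε.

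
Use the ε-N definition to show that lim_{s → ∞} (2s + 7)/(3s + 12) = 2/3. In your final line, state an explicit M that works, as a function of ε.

Let ε > 0. We seek M > 0 such that s > M implies |(2s + 7)/(3s + 12) − (2/3)| < ε.
(2s + 7)/(3s + 12) − (2/3) = (3(2s + 7) − 2(3s + 12)) / (3(3s + 12)) = -3/(3(3s + 12)).
For s > 0 we have 3s + 12 > 3s, so |(2s + 7)/(3s + 12) − (2/3)| = 3/(3(3s + 12)) < 3/(3·3s) = (1/3)/s.
Thus |(2s + 7)/(3s + 12) − (2/3)| < ε whenever s > (1/3)/ε.
Take M = (1/3)/ε. If s > M then |(2s + 7)/(3s + 12) − (2/3)| < (1/3)/s < ε.

M = (1/3)/ε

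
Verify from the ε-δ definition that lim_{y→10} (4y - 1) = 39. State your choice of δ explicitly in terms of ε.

Let ε > 0. We need δ > 0 so that 0 < |y − 10| < δ implies |(4y - 1) − 39| < ε.
|(4y - 1) − 39| = |4y - 40| = 4|y − 10|.
Thus it suffices that |y − 10| < ε/4.
Choosing δ = ε/4 gives |(4y - 1) − 39| = 4|y − 10| < ε whenever |y − 10| < δ.

δ = ε/4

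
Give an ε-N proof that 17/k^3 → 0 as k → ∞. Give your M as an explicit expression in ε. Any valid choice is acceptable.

M = (17/ε)^{1/3}

Let ε > 0 be given. For k ≥ 1, |17/k^3 − 0| = 17/k^3.
17/k^3 < ε ⇔ k^3 > 17/ε ⇔ k > (17/ε)^{1/3}.
Take M = (17/ε)^{1/3}. Then k > M implies 17/k^3 < ε.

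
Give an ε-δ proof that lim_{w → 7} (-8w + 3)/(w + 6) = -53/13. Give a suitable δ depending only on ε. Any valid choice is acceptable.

δ = min(13/2, (169/102)ε)

Let ε > 0. We want δ > 0 with 0 < |w − 7| < δ ⇒ |(-8w + 3)/(w + 6) + 53/13| < ε.
Combining over a common denominator, (-8w + 3)/(w + 6) + 53/13 = [(-8w + 3)·13 − (-53)·(w + 6)] / [13·(w + 6)] = -51(w − 7) / (13(w + 6)).
So |(-8w + 3)/(w + 6) + 53/13| = 51|w − 7| / (13·|w + 6|).
Restrict δ ≤ 13/2. Then |w − 7| < 13/2 gives |w + 6| = |(w − 7) + 13| ≥ 13 − 13/2 = 13/2.
Hence |(-8w + 3)/(w + 6) + 53/13| < 51|w − 7|/(13·(13/2)) = (102/169)|w − 7|, which is < ε once |w − 7| < (169/102)ε.
Take δ = min(13/2, (169/102)ε). Then 0 < |w − 7| < δ forces both bounds, so |(-8w + 3)/(w + 6) + 53/13| < ε.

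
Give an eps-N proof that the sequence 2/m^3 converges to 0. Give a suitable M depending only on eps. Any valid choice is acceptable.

Let eps > 0 be given. For m ≥ 1, |2/m^3 − 0| = 2/m^3.
2/m^3 < eps ⇔ m^3 > 2/eps ⇔ m > (2/eps)^{1/3}.
Take M = (2/eps)^{1/3}. Then m > M implies 2/m^3 < eps.

M = (2/eps)^{1/3}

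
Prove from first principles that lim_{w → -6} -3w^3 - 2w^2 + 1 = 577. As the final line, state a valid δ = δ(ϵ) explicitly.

Fix ϵ > 0. We want δ > 0 such that 0 < |w + 6| < δ implies |(-3w^3 - 2w^2 + 1) − 577| < ϵ.
(-3w^3 - 2w^2 + 1) − 577 = -3w^3 - 2w^2 - 576 = (w + 6)(-3w^2 + 16w - 96).
So |(-3w^3 - 2w^2 + 1) − 577| = |w + 6|·|-3w^2 + 16w - 96|.
Assume first that |w + 6| < 1, so |w| < 7. Then |-3w^2 + 16w - 96| ≤ 3·7^2 + 16·7 + 96 = 355.
Hence |(-3w^3 - 2w^2 + 1) − 577| ≤ 355|w + 6| < ϵ provided |w + 6| < ϵ/355.
Choosing δ = min(1, ϵ/355) ensures both conditions, hence |(-3w^3 - 2w^2 + 1) − 577| < ϵ.

δ = min(1, ϵ/355)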